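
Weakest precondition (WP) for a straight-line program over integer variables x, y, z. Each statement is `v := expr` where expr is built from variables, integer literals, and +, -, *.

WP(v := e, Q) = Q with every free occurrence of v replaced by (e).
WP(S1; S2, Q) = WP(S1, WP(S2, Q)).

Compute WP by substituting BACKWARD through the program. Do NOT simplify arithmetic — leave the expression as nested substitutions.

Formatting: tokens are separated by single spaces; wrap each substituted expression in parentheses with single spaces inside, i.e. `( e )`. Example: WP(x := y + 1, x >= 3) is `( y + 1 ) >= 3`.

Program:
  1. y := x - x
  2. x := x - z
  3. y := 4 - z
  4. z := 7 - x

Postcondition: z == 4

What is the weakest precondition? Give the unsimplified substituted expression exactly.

Answer: ( 7 - ( x - z ) ) == 4

Derivation:
post: z == 4
stmt 4: z := 7 - x  -- replace 1 occurrence(s) of z with (7 - x)
  => ( 7 - x ) == 4
stmt 3: y := 4 - z  -- replace 0 occurrence(s) of y with (4 - z)
  => ( 7 - x ) == 4
stmt 2: x := x - z  -- replace 1 occurrence(s) of x with (x - z)
  => ( 7 - ( x - z ) ) == 4
stmt 1: y := x - x  -- replace 0 occurrence(s) of y with (x - x)
  => ( 7 - ( x - z ) ) == 4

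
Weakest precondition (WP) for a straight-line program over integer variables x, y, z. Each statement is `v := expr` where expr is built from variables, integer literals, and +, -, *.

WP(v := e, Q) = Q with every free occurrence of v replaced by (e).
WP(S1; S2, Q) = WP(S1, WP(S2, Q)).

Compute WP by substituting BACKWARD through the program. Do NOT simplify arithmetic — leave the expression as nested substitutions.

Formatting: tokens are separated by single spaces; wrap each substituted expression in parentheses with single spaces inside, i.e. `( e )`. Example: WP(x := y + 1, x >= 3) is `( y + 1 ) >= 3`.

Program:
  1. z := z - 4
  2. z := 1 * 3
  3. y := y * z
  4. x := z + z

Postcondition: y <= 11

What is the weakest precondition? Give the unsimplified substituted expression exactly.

Answer: ( y * ( 1 * 3 ) ) <= 11

Derivation:
post: y <= 11
stmt 4: x := z + z  -- replace 0 occurrence(s) of x with (z + z)
  => y <= 11
stmt 3: y := y * z  -- replace 1 occurrence(s) of y with (y * z)
  => ( y * z ) <= 11
stmt 2: z := 1 * 3  -- replace 1 occurrence(s) of z with (1 * 3)
  => ( y * ( 1 * 3 ) ) <= 11
stmt 1: z := z - 4  -- replace 0 occurrence(s) of z with (z - 4)
  => ( y * ( 1 * 3 ) ) <= 11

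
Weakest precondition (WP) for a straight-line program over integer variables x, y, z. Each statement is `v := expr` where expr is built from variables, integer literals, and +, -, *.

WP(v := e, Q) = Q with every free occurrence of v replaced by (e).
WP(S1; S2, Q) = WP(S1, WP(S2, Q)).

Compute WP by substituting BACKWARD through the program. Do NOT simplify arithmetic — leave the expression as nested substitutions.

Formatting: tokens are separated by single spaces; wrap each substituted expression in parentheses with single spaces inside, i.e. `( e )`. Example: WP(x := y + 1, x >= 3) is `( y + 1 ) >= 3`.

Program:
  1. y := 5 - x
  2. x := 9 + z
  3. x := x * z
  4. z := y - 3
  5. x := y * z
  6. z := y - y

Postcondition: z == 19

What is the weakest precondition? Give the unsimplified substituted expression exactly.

Answer: ( ( 5 - x ) - ( 5 - x ) ) == 19

Derivation:
post: z == 19
stmt 6: z := y - y  -- replace 1 occurrence(s) of z with (y - y)
  => ( y - y ) == 19
stmt 5: x := y * z  -- replace 0 occurrence(s) of x with (y * z)
  => ( y - y ) == 19
stmt 4: z := y - 3  -- replace 0 occurrence(s) of z with (y - 3)
  => ( y - y ) == 19
stmt 3: x := x * z  -- replace 0 occurrence(s) of x with (x * z)
  => ( y - y ) == 19
stmt 2: x := 9 + z  -- replace 0 occurrence(s) of x with (9 + z)
  => ( y - y ) == 19
stmt 1: y := 5 - x  -- replace 2 occurrence(s) of y with (5 - x)
  => ( ( 5 - x ) - ( 5 - x ) ) == 19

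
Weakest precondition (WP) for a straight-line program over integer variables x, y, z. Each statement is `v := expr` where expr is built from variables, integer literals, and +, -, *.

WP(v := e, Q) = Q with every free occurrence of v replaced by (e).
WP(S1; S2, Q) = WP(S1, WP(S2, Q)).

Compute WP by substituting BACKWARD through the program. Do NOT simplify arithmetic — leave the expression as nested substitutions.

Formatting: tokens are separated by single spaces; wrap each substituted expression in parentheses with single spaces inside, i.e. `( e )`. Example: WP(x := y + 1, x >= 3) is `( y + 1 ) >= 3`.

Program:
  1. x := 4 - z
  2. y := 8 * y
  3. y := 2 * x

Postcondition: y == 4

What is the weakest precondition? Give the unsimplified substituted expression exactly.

post: y == 4
stmt 3: y := 2 * x  -- replace 1 occurrence(s) of y with (2 * x)
  => ( 2 * x ) == 4
stmt 2: y := 8 * y  -- replace 0 occurrence(s) of y with (8 * y)
  => ( 2 * x ) == 4
stmt 1: x := 4 - z  -- replace 1 occurrence(s) of x with (4 - z)
  => ( 2 * ( 4 - z ) ) == 4

Answer: ( 2 * ( 4 - z ) ) == 4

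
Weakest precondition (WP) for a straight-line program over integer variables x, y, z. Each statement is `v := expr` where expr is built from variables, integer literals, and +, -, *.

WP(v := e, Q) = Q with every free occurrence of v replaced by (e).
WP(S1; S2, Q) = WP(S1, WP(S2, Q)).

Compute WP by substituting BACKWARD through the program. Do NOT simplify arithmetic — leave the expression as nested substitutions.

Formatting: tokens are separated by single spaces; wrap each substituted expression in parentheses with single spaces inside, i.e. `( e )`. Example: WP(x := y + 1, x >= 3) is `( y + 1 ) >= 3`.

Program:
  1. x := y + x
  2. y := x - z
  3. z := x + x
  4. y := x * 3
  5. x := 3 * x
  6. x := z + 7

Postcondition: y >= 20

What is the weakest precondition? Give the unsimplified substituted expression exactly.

post: y >= 20
stmt 6: x := z + 7  -- replace 0 occurrence(s) of x with (z + 7)
  => y >= 20
stmt 5: x := 3 * x  -- replace 0 occurrence(s) of x with (3 * x)
  => y >= 20
stmt 4: y := x * 3  -- replace 1 occurrence(s) of y with (x * 3)
  => ( x * 3 ) >= 20
stmt 3: z := x + x  -- replace 0 occurrence(s) of z with (x + x)
  => ( x * 3 ) >= 20
stmt 2: y := x - z  -- replace 0 occurrence(s) of y with (x - z)
  => ( x * 3 ) >= 20
stmt 1: x := y + x  -- replace 1 occurrence(s) of x with (y + x)
  => ( ( y + x ) * 3 ) >= 20

Answer: ( ( y + x ) * 3 ) >= 20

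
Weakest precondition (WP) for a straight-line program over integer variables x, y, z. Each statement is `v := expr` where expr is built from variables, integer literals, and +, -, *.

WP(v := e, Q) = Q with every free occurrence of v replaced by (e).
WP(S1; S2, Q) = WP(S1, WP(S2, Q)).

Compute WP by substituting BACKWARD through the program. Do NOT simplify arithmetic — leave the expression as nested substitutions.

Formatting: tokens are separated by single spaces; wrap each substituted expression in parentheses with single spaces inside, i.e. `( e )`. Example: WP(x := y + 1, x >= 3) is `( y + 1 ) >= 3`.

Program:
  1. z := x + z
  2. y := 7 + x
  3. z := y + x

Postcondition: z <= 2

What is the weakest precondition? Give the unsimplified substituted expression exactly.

Answer: ( ( 7 + x ) + x ) <= 2

Derivation:
post: z <= 2
stmt 3: z := y + x  -- replace 1 occurrence(s) of z with (y + x)
  => ( y + x ) <= 2
stmt 2: y := 7 + x  -- replace 1 occurrence(s) of y with (7 + x)
  => ( ( 7 + x ) + x ) <= 2
stmt 1: z := x + z  -- replace 0 occurrence(s) of z with (x + z)
  => ( ( 7 + x ) + x ) <= 2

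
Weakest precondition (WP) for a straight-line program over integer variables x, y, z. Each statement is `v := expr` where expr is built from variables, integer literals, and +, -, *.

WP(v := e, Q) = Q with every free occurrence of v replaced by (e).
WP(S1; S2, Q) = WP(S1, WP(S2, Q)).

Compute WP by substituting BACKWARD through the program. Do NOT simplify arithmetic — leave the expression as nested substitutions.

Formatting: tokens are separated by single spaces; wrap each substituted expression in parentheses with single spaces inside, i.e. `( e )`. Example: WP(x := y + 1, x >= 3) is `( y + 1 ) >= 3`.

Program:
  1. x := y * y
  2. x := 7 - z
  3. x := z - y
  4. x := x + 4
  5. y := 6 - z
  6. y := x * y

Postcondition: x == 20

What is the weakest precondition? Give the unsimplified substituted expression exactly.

Answer: ( ( z - y ) + 4 ) == 20

Derivation:
post: x == 20
stmt 6: y := x * y  -- replace 0 occurrence(s) of y with (x * y)
  => x == 20
stmt 5: y := 6 - z  -- replace 0 occurrence(s) of y with (6 - z)
  => x == 20
stmt 4: x := x + 4  -- replace 1 occurrence(s) of x with (x + 4)
  => ( x + 4 ) == 20
stmt 3: x := z - y  -- replace 1 occurrence(s) of x with (z - y)
  => ( ( z - y ) + 4 ) == 20
stmt 2: x := 7 - z  -- replace 0 occurrence(s) of x with (7 - z)
  => ( ( z - y ) + 4 ) == 20
stmt 1: x := y * y  -- replace 0 occurrence(s) of x with (y * y)
  => ( ( z - y ) + 4 ) == 20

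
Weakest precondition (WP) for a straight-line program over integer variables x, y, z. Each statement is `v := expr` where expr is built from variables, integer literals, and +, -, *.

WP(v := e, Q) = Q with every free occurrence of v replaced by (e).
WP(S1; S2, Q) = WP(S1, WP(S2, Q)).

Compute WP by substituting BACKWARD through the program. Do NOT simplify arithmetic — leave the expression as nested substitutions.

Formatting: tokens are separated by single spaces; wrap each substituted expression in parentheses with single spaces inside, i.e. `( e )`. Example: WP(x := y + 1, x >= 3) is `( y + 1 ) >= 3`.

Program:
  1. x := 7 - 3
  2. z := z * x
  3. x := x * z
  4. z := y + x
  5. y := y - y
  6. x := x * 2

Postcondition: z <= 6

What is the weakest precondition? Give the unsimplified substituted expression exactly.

Answer: ( y + ( ( 7 - 3 ) * ( z * ( 7 - 3 ) ) ) ) <= 6

Derivation:
post: z <= 6
stmt 6: x := x * 2  -- replace 0 occurrence(s) of x with (x * 2)
  => z <= 6
stmt 5: y := y - y  -- replace 0 occurrence(s) of y with (y - y)
  => z <= 6
stmt 4: z := y + x  -- replace 1 occurrence(s) of z with (y + x)
  => ( y + x ) <= 6
stmt 3: x := x * z  -- replace 1 occurrence(s) of x with (x * z)
  => ( y + ( x * z ) ) <= 6
stmt 2: z := z * x  -- replace 1 occurrence(s) of z with (z * x)
  => ( y + ( x * ( z * x ) ) ) <= 6
stmt 1: x := 7 - 3  -- replace 2 occurrence(s) of x with (7 - 3)
  => ( y + ( ( 7 - 3 ) * ( z * ( 7 - 3 ) ) ) ) <= 6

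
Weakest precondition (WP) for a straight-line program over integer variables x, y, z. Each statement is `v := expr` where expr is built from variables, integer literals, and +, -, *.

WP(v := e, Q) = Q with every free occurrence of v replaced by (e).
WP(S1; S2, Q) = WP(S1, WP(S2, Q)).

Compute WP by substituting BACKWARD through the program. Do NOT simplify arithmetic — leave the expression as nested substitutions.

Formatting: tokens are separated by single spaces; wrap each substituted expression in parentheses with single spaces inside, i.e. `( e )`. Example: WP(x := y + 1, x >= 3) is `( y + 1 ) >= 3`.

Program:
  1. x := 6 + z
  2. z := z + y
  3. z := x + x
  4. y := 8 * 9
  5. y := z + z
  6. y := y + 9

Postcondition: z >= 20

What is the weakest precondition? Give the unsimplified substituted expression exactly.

post: z >= 20
stmt 6: y := y + 9  -- replace 0 occurrence(s) of y with (y + 9)
  => z >= 20
stmt 5: y := z + z  -- replace 0 occurrence(s) of y with (z + z)
  => z >= 20
stmt 4: y := 8 * 9  -- replace 0 occurrence(s) of y with (8 * 9)
  => z >= 20
stmt 3: z := x + x  -- replace 1 occurrence(s) of z with (x + x)
  => ( x + x ) >= 20
stmt 2: z := z + y  -- replace 0 occurrence(s) of z with (z + y)
  => ( x + x ) >= 20
stmt 1: x := 6 + z  -- replace 2 occurrence(s) of x with (6 + z)
  => ( ( 6 + z ) + ( 6 + z ) ) >= 20

Answer: ( ( 6 + z ) + ( 6 + z ) ) >= 20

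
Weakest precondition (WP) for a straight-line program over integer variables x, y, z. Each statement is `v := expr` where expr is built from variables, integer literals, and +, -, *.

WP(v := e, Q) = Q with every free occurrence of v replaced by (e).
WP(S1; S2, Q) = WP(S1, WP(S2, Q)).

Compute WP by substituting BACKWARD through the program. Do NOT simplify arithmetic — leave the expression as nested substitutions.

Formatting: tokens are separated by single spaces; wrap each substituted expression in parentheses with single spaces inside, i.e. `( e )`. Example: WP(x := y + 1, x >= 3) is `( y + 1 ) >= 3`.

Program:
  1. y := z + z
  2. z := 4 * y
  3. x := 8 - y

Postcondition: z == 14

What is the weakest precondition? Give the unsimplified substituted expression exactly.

Answer: ( 4 * ( z + z ) ) == 14

Derivation:
post: z == 14
stmt 3: x := 8 - y  -- replace 0 occurrence(s) of x with (8 - y)
  => z == 14
stmt 2: z := 4 * y  -- replace 1 occurrence(s) of z with (4 * y)
  => ( 4 * y ) == 14
stmt 1: y := z + z  -- replace 1 occurrence(s) of y with (z + z)
  => ( 4 * ( z + z ) ) == 14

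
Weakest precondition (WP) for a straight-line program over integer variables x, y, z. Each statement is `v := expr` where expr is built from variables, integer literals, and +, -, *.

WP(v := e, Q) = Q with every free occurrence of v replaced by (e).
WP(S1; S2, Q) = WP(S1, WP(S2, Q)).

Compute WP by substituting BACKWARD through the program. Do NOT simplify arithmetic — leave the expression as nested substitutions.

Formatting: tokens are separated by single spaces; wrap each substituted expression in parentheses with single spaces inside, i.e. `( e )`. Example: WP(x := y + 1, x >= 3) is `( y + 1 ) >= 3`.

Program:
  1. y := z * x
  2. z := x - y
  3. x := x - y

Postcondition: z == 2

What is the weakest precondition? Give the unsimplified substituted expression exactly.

Answer: ( x - ( z * x ) ) == 2

Derivation:
post: z == 2
stmt 3: x := x - y  -- replace 0 occurrence(s) of x with (x - y)
  => z == 2
stmt 2: z := x - y  -- replace 1 occurrence(s) of z with (x - y)
  => ( x - y ) == 2
stmt 1: y := z * x  -- replace 1 occurrence(s) of y with (z * x)
  => ( x - ( z * x ) ) == 2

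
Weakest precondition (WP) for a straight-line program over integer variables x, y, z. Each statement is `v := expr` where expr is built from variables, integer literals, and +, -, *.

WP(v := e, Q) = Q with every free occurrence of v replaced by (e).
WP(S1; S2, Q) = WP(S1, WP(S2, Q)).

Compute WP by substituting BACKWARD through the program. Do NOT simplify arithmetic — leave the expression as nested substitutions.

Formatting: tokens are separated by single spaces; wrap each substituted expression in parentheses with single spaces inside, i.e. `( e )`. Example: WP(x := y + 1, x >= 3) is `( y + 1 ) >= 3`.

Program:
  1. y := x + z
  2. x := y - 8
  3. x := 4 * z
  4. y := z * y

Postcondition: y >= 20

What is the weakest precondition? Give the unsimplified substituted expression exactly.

Answer: ( z * ( x + z ) ) >= 20

Derivation:
post: y >= 20
stmt 4: y := z * y  -- replace 1 occurrence(s) of y with (z * y)
  => ( z * y ) >= 20
stmt 3: x := 4 * z  -- replace 0 occurrence(s) of x with (4 * z)
  => ( z * y ) >= 20
stmt 2: x := y - 8  -- replace 0 occurrence(s) of x with (y - 8)
  => ( z * y ) >= 20
stmt 1: y := x + z  -- replace 1 occurrence(s) of y with (x + z)
  => ( z * ( x + z ) ) >= 20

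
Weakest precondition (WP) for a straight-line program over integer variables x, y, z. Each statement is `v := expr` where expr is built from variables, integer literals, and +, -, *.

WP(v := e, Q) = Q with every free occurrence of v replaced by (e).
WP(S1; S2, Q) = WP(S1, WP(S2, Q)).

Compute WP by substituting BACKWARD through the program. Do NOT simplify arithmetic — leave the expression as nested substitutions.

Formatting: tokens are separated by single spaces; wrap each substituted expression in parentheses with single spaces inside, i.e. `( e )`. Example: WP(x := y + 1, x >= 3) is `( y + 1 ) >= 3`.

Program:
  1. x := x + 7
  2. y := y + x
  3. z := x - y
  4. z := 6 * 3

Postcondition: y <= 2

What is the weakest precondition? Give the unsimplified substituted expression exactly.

post: y <= 2
stmt 4: z := 6 * 3  -- replace 0 occurrence(s) of z with (6 * 3)
  => y <= 2
stmt 3: z := x - y  -- replace 0 occurrence(s) of z with (x - y)
  => y <= 2
stmt 2: y := y + x  -- replace 1 occurrence(s) of y with (y + x)
  => ( y + x ) <= 2
stmt 1: x := x + 7  -- replace 1 occurrence(s) of x with (x + 7)
  => ( y + ( x + 7 ) ) <= 2

Answer: ( y + ( x + 7 ) ) <= 2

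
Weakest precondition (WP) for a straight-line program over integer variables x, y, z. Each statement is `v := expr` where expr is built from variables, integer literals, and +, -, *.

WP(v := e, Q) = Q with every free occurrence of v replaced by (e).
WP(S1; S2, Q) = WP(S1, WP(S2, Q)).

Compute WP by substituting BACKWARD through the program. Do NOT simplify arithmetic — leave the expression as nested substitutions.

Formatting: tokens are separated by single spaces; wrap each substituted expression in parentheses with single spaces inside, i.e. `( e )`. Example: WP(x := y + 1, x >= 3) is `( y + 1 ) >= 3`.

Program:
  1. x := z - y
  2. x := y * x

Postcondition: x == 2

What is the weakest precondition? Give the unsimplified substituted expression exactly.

Answer: ( y * ( z - y ) ) == 2

Derivation:
post: x == 2
stmt 2: x := y * x  -- replace 1 occurrence(s) of x with (y * x)
  => ( y * x ) == 2
stmt 1: x := z - y  -- replace 1 occurrence(s) of x with (z - y)
  => ( y * ( z - y ) ) == 2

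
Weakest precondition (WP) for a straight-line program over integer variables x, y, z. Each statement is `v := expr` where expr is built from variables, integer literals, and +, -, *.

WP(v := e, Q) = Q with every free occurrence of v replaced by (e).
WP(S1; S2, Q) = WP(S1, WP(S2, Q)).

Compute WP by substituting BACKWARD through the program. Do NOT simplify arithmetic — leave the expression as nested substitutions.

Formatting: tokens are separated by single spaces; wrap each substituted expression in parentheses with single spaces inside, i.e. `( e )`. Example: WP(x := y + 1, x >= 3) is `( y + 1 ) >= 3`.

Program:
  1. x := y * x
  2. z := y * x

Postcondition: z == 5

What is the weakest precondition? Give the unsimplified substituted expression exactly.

Answer: ( y * ( y * x ) ) == 5

Derivation:
post: z == 5
stmt 2: z := y * x  -- replace 1 occurrence(s) of z with (y * x)
  => ( y * x ) == 5
stmt 1: x := y * x  -- replace 1 occurrence(s) of x with (y * x)
  => ( y * ( y * x ) ) == 5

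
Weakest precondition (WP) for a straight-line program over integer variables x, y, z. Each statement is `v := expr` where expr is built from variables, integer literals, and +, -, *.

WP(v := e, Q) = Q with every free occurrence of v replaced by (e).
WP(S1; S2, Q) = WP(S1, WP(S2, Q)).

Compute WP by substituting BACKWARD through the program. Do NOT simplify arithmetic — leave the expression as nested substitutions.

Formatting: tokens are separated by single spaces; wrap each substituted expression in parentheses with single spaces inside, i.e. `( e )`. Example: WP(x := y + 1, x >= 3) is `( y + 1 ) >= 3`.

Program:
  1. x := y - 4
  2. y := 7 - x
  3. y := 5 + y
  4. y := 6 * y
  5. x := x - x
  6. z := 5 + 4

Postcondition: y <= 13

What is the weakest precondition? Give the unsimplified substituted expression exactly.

Answer: ( 6 * ( 5 + ( 7 - ( y - 4 ) ) ) ) <= 13

Derivation:
post: y <= 13
stmt 6: z := 5 + 4  -- replace 0 occurrence(s) of z with (5 + 4)
  => y <= 13
stmt 5: x := x - x  -- replace 0 occurrence(s) of x with (x - x)
  => y <= 13
stmt 4: y := 6 * y  -- replace 1 occurrence(s) of y with (6 * y)
  => ( 6 * y ) <= 13
stmt 3: y := 5 + y  -- replace 1 occurrence(s) of y with (5 + y)
  => ( 6 * ( 5 + y ) ) <= 13
stmt 2: y := 7 - x  -- replace 1 occurrence(s) of y with (7 - x)
  => ( 6 * ( 5 + ( 7 - x ) ) ) <= 13
stmt 1: x := y - 4  -- replace 1 occurrence(s) of x with (y - 4)
  => ( 6 * ( 5 + ( 7 - ( y - 4 ) ) ) ) <= 13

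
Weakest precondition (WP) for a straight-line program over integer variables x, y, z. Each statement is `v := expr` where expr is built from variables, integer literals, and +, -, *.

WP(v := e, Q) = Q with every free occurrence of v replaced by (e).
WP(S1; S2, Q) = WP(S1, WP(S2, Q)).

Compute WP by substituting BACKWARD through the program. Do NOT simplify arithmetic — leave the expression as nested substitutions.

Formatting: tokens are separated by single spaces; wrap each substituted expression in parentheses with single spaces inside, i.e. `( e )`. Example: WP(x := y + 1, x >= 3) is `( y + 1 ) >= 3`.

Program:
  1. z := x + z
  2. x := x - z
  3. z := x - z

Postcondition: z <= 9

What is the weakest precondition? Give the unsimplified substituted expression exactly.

post: z <= 9
stmt 3: z := x - z  -- replace 1 occurrence(s) of z with (x - z)
  => ( x - z ) <= 9
stmt 2: x := x - z  -- replace 1 occurrence(s) of x with (x - z)
  => ( ( x - z ) - z ) <= 9
stmt 1: z := x + z  -- replace 2 occurrence(s) of z with (x + z)
  => ( ( x - ( x + z ) ) - ( x + z ) ) <= 9

Answer: ( ( x - ( x + z ) ) - ( x + z ) ) <= 9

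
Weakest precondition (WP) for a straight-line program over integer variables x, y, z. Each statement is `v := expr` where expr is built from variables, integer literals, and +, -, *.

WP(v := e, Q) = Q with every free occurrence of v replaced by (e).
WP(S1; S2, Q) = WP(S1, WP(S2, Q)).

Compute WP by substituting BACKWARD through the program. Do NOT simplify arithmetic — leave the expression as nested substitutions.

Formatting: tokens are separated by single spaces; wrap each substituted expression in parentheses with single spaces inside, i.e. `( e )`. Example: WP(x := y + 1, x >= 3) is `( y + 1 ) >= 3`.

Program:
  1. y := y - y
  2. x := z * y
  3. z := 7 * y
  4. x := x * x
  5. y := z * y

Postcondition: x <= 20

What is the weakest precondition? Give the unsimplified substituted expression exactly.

post: x <= 20
stmt 5: y := z * y  -- replace 0 occurrence(s) of y with (z * y)
  => x <= 20
stmt 4: x := x * x  -- replace 1 occurrence(s) of x with (x * x)
  => ( x * x ) <= 20
stmt 3: z := 7 * y  -- replace 0 occurrence(s) of z with (7 * y)
  => ( x * x ) <= 20
stmt 2: x := z * y  -- replace 2 occurrence(s) of x with (z * y)
  => ( ( z * y ) * ( z * y ) ) <= 20
stmt 1: y := y - y  -- replace 2 occurrence(s) of y with (y - y)
  => ( ( z * ( y - y ) ) * ( z * ( y - y ) ) ) <= 20

Answer: ( ( z * ( y - y ) ) * ( z * ( y - y ) ) ) <= 20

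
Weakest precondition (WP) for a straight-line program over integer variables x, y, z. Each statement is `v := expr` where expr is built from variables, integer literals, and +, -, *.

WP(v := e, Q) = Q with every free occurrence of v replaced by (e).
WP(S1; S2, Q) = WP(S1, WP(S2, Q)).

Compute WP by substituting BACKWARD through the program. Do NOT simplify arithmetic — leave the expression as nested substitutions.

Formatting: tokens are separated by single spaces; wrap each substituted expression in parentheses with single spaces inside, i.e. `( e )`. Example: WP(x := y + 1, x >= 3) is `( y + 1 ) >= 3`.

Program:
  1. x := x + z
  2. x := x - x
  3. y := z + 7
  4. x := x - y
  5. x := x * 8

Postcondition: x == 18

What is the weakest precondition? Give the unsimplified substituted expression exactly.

post: x == 18
stmt 5: x := x * 8  -- replace 1 occurrence(s) of x with (x * 8)
  => ( x * 8 ) == 18
stmt 4: x := x - y  -- replace 1 occurrence(s) of x with (x - y)
  => ( ( x - y ) * 8 ) == 18
stmt 3: y := z + 7  -- replace 1 occurrence(s) of y with (z + 7)
  => ( ( x - ( z + 7 ) ) * 8 ) == 18
stmt 2: x := x - x  -- replace 1 occurrence(s) of x with (x - x)
  => ( ( ( x - x ) - ( z + 7 ) ) * 8 ) == 18
stmt 1: x := x + z  -- replace 2 occurrence(s) of x with (x + z)
  => ( ( ( ( x + z ) - ( x + z ) ) - ( z + 7 ) ) * 8 ) == 18

Answer: ( ( ( ( x + z ) - ( x + z ) ) - ( z + 7 ) ) * 8 ) == 18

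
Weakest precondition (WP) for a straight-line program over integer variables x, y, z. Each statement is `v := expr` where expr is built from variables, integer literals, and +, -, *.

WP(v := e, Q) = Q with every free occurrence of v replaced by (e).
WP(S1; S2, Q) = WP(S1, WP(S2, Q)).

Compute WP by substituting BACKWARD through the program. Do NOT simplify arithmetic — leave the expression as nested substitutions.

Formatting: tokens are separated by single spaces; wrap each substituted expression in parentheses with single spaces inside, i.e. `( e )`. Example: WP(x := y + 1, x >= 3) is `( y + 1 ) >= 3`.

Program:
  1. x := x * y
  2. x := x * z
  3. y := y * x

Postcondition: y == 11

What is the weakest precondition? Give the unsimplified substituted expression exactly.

Answer: ( y * ( ( x * y ) * z ) ) == 11

Derivation:
post: y == 11
stmt 3: y := y * x  -- replace 1 occurrence(s) of y with (y * x)
  => ( y * x ) == 11
stmt 2: x := x * z  -- replace 1 occurrence(s) of x with (x * z)
  => ( y * ( x * z ) ) == 11
stmt 1: x := x * y  -- replace 1 occurrence(s) of x with (x * y)
  => ( y * ( ( x * y ) * z ) ) == 11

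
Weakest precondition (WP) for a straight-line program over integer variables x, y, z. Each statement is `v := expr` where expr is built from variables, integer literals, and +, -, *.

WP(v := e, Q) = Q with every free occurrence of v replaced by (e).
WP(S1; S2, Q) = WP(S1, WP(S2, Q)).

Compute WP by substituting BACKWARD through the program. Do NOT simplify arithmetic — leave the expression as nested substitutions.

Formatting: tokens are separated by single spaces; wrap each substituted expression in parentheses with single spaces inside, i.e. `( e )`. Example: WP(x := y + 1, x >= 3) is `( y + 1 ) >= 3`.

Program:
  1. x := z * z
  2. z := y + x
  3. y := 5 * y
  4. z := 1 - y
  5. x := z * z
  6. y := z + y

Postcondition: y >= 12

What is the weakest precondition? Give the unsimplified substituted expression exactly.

Answer: ( ( 1 - ( 5 * y ) ) + ( 5 * y ) ) >= 12

Derivation:
post: y >= 12
stmt 6: y := z + y  -- replace 1 occurrence(s) of y with (z + y)
  => ( z + y ) >= 12
stmt 5: x := z * z  -- replace 0 occurrence(s) of x with (z * z)
  => ( z + y ) >= 12
stmt 4: z := 1 - y  -- replace 1 occurrence(s) of z with (1 - y)
  => ( ( 1 - y ) + y ) >= 12
stmt 3: y := 5 * y  -- replace 2 occurrence(s) of y with (5 * y)
  => ( ( 1 - ( 5 * y ) ) + ( 5 * y ) ) >= 12
stmt 2: z := y + x  -- replace 0 occurrence(s) of z with (y + x)
  => ( ( 1 - ( 5 * y ) ) + ( 5 * y ) ) >= 12
stmt 1: x := z * z  -- replace 0 occurrence(s) of x with (z * z)
  => ( ( 1 - ( 5 * y ) ) + ( 5 * y ) ) >= 12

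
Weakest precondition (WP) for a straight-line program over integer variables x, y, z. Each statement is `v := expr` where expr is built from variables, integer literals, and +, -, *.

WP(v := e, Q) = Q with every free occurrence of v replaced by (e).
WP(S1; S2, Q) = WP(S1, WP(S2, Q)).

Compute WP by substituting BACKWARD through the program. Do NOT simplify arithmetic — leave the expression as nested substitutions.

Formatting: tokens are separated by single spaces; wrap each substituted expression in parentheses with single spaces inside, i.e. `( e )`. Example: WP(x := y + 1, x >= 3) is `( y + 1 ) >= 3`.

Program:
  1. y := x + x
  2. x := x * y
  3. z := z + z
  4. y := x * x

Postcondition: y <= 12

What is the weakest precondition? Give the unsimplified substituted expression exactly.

post: y <= 12
stmt 4: y := x * x  -- replace 1 occurrence(s) of y with (x * x)
  => ( x * x ) <= 12
stmt 3: z := z + z  -- replace 0 occurrence(s) of z with (z + z)
  => ( x * x ) <= 12
stmt 2: x := x * y  -- replace 2 occurrence(s) of x with (x * y)
  => ( ( x * y ) * ( x * y ) ) <= 12
stmt 1: y := x + x  -- replace 2 occurrence(s) of y with (x + x)
  => ( ( x * ( x + x ) ) * ( x * ( x + x ) ) ) <= 12

Answer: ( ( x * ( x + x ) ) * ( x * ( x + x ) ) ) <= 12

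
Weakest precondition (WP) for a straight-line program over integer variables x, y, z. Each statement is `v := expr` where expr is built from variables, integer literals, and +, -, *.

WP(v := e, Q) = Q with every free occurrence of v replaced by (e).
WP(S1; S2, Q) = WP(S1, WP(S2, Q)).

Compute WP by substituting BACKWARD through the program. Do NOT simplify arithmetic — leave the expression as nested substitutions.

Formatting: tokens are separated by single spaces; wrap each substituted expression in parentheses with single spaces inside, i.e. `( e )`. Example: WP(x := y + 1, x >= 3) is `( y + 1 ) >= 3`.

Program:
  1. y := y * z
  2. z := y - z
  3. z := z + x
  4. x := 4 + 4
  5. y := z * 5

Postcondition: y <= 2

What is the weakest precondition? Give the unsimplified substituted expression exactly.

post: y <= 2
stmt 5: y := z * 5  -- replace 1 occurrence(s) of y with (z * 5)
  => ( z * 5 ) <= 2
stmt 4: x := 4 + 4  -- replace 0 occurrence(s) of x with (4 + 4)
  => ( z * 5 ) <= 2
stmt 3: z := z + x  -- replace 1 occurrence(s) of z with (z + x)
  => ( ( z + x ) * 5 ) <= 2
stmt 2: z := y - z  -- replace 1 occurrence(s) of z with (y - z)
  => ( ( ( y - z ) + x ) * 5 ) <= 2
stmt 1: y := y * z  -- replace 1 occurrence(s) of y with (y * z)
  => ( ( ( ( y * z ) - z ) + x ) * 5 ) <= 2

Answer: ( ( ( ( y * z ) - z ) + x ) * 5 ) <= 2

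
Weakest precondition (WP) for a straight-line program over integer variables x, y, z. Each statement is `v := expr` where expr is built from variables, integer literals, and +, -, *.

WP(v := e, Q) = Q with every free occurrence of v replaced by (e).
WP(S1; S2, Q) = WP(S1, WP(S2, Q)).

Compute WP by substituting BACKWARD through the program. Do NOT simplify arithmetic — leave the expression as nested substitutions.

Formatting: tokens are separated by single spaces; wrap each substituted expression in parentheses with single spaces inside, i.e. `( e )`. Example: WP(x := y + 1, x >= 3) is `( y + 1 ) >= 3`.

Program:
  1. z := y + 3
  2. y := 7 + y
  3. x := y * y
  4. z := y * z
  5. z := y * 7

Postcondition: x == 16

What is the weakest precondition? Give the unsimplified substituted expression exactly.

post: x == 16
stmt 5: z := y * 7  -- replace 0 occurrence(s) of z with (y * 7)
  => x == 16
stmt 4: z := y * z  -- replace 0 occurrence(s) of z with (y * z)
  => x == 16
stmt 3: x := y * y  -- replace 1 occurrence(s) of x with (y * y)
  => ( y * y ) == 16
stmt 2: y := 7 + y  -- replace 2 occurrence(s) of y with (7 + y)
  => ( ( 7 + y ) * ( 7 + y ) ) == 16
stmt 1: z := y + 3  -- replace 0 occurrence(s) of z with (y + 3)
  => ( ( 7 + y ) * ( 7 + y ) ) == 16

Answer: ( ( 7 + y ) * ( 7 + y ) ) == 16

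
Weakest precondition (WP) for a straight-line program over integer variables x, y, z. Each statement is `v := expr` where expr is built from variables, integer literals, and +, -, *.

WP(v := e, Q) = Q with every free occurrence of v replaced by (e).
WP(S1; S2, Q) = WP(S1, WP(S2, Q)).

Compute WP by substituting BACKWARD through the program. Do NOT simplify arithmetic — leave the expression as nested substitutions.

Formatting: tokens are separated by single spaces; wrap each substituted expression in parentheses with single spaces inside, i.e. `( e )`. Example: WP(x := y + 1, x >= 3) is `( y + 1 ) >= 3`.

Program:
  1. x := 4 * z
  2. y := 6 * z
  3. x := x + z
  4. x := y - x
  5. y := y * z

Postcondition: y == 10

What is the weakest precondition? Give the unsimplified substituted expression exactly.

Answer: ( ( 6 * z ) * z ) == 10

Derivation:
post: y == 10
stmt 5: y := y * z  -- replace 1 occurrence(s) of y with (y * z)
  => ( y * z ) == 10
stmt 4: x := y - x  -- replace 0 occurrence(s) of x with (y - x)
  => ( y * z ) == 10
stmt 3: x := x + z  -- replace 0 occurrence(s) of x with (x + z)
  => ( y * z ) == 10
stmt 2: y := 6 * z  -- replace 1 occurrence(s) of y with (6 * z)
  => ( ( 6 * z ) * z ) == 10
stmt 1: x := 4 * z  -- replace 0 occurrence(s) of x with (4 * z)
  => ( ( 6 * z ) * z ) == 10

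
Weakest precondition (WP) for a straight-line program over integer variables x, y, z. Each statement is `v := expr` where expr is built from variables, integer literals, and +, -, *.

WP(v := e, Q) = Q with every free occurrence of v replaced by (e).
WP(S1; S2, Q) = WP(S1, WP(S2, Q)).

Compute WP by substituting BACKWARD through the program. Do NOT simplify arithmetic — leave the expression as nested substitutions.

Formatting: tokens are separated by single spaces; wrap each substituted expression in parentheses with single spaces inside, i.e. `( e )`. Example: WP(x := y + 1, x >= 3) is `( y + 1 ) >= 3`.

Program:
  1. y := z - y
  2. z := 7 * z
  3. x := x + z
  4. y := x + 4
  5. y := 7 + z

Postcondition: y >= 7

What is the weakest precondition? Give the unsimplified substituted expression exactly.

post: y >= 7
stmt 5: y := 7 + z  -- replace 1 occurrence(s) of y with (7 + z)
  => ( 7 + z ) >= 7
stmt 4: y := x + 4  -- replace 0 occurrence(s) of y with (x + 4)
  => ( 7 + z ) >= 7
stmt 3: x := x + z  -- replace 0 occurrence(s) of x with (x + z)
  => ( 7 + z ) >= 7
stmt 2: z := 7 * z  -- replace 1 occurrence(s) of z with (7 * z)
  => ( 7 + ( 7 * z ) ) >= 7
stmt 1: y := z - y  -- replace 0 occurrence(s) of y with (z - y)
  => ( 7 + ( 7 * z ) ) >= 7

Answer: ( 7 + ( 7 * z ) ) >= 7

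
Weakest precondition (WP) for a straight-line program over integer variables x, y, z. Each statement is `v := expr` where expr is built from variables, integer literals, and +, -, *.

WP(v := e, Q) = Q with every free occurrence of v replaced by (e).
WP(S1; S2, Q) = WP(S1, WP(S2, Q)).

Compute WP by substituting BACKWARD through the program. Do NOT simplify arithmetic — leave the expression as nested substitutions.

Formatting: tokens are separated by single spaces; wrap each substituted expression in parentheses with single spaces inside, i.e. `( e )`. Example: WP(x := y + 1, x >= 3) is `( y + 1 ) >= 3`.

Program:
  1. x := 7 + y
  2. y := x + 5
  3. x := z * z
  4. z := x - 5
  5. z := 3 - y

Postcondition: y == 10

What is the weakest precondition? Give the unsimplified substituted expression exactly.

post: y == 10
stmt 5: z := 3 - y  -- replace 0 occurrence(s) of z with (3 - y)
  => y == 10
stmt 4: z := x - 5  -- replace 0 occurrence(s) of z with (x - 5)
  => y == 10
stmt 3: x := z * z  -- replace 0 occurrence(s) of x with (z * z)
  => y == 10
stmt 2: y := x + 5  -- replace 1 occurrence(s) of y with (x + 5)
  => ( x + 5 ) == 10
stmt 1: x := 7 + y  -- replace 1 occurrence(s) of x with (7 + y)
  => ( ( 7 + y ) + 5 ) == 10

Answer: ( ( 7 + y ) + 5 ) == 10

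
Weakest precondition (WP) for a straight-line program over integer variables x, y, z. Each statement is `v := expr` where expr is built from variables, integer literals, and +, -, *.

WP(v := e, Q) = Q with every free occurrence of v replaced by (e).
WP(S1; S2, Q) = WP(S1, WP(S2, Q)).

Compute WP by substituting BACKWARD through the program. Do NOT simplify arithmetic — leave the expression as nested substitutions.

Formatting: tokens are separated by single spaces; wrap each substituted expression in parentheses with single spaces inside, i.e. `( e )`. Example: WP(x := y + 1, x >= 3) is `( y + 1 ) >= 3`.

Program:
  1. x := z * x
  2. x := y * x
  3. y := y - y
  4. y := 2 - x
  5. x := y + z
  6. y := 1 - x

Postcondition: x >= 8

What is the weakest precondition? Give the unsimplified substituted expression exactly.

Answer: ( ( 2 - ( y * ( z * x ) ) ) + z ) >= 8

Derivation:
post: x >= 8
stmt 6: y := 1 - x  -- replace 0 occurrence(s) of y with (1 - x)
  => x >= 8
stmt 5: x := y + z  -- replace 1 occurrence(s) of x with (y + z)
  => ( y + z ) >= 8
stmt 4: y := 2 - x  -- replace 1 occurrence(s) of y with (2 - x)
  => ( ( 2 - x ) + z ) >= 8
stmt 3: y := y - y  -- replace 0 occurrence(s) of y with (y - y)
  => ( ( 2 - x ) + z ) >= 8
stmt 2: x := y * x  -- replace 1 occurrence(s) of x with (y * x)
  => ( ( 2 - ( y * x ) ) + z ) >= 8
stmt 1: x := z * x  -- replace 1 occurrence(s) of x with (z * x)
  => ( ( 2 - ( y * ( z * x ) ) ) + z ) >= 8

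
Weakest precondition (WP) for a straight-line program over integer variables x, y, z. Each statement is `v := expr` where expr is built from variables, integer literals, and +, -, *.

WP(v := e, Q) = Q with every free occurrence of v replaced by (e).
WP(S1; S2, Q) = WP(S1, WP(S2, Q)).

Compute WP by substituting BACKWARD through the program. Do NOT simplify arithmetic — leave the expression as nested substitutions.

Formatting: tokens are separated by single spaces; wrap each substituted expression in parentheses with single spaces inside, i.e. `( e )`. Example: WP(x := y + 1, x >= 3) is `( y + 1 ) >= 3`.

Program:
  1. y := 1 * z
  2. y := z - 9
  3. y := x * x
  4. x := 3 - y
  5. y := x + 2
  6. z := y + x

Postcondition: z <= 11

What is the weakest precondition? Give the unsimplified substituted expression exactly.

Answer: ( ( ( 3 - ( x * x ) ) + 2 ) + ( 3 - ( x * x ) ) ) <= 11

Derivation:
post: z <= 11
stmt 6: z := y + x  -- replace 1 occurrence(s) of z with (y + x)
  => ( y + x ) <= 11
stmt 5: y := x + 2  -- replace 1 occurrence(s) of y with (x + 2)
  => ( ( x + 2 ) + x ) <= 11
stmt 4: x := 3 - y  -- replace 2 occurrence(s) of x with (3 - y)
  => ( ( ( 3 - y ) + 2 ) + ( 3 - y ) ) <= 11
stmt 3: y := x * x  -- replace 2 occurrence(s) of y with (x * x)
  => ( ( ( 3 - ( x * x ) ) + 2 ) + ( 3 - ( x * x ) ) ) <= 11
stmt 2: y := z - 9  -- replace 0 occurrence(s) of y with (z - 9)
  => ( ( ( 3 - ( x * x ) ) + 2 ) + ( 3 - ( x * x ) ) ) <= 11
stmt 1: y := 1 * z  -- replace 0 occurrence(s) of y with (1 * z)
  => ( ( ( 3 - ( x * x ) ) + 2 ) + ( 3 - ( x * x ) ) ) <= 11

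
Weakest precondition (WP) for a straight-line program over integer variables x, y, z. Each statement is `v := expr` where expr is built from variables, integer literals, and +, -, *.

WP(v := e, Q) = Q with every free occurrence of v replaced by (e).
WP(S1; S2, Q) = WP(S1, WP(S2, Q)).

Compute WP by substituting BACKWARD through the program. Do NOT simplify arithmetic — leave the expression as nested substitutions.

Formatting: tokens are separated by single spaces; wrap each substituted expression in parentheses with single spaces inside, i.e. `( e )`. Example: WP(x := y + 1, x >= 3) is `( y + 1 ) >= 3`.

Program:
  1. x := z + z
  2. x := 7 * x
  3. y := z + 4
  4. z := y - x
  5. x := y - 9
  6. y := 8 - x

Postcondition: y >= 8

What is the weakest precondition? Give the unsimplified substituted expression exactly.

post: y >= 8
stmt 6: y := 8 - x  -- replace 1 occurrence(s) of y with (8 - x)
  => ( 8 - x ) >= 8
stmt 5: x := y - 9  -- replace 1 occurrence(s) of x with (y - 9)
  => ( 8 - ( y - 9 ) ) >= 8
stmt 4: z := y - x  -- replace 0 occurrence(s) of z with (y - x)
  => ( 8 - ( y - 9 ) ) >= 8
stmt 3: y := z + 4  -- replace 1 occurrence(s) of y with (z + 4)
  => ( 8 - ( ( z + 4 ) - 9 ) ) >= 8
stmt 2: x := 7 * x  -- replace 0 occurrence(s) of x with (7 * x)
  => ( 8 - ( ( z + 4 ) - 9 ) ) >= 8
stmt 1: x := z + z  -- replace 0 occurrence(s) of x with (z + z)
  => ( 8 - ( ( z + 4 ) - 9 ) ) >= 8

Answer: ( 8 - ( ( z + 4 ) - 9 ) ) >= 8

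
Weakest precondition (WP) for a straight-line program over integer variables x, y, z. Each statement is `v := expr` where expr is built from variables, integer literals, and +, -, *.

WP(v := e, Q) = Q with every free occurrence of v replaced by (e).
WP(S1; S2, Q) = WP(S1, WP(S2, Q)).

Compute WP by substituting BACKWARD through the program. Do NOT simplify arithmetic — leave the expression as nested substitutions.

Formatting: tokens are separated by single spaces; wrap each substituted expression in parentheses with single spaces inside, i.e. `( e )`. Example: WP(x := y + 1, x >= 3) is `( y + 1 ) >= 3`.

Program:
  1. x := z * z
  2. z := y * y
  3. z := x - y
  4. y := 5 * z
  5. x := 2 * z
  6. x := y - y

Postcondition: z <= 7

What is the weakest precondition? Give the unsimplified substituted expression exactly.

post: z <= 7
stmt 6: x := y - y  -- replace 0 occurrence(s) of x with (y - y)
  => z <= 7
stmt 5: x := 2 * z  -- replace 0 occurrence(s) of x with (2 * z)
  => z <= 7
stmt 4: y := 5 * z  -- replace 0 occurrence(s) of y with (5 * z)
  => z <= 7
stmt 3: z := x - y  -- replace 1 occurrence(s) of z with (x - y)
  => ( x - y ) <= 7
stmt 2: z := y * y  -- replace 0 occurrence(s) of z with (y * y)
  => ( x - y ) <= 7
stmt 1: x := z * z  -- replace 1 occurrence(s) of x with (z * z)
  => ( ( z * z ) - y ) <= 7

Answer: ( ( z * z ) - y ) <= 7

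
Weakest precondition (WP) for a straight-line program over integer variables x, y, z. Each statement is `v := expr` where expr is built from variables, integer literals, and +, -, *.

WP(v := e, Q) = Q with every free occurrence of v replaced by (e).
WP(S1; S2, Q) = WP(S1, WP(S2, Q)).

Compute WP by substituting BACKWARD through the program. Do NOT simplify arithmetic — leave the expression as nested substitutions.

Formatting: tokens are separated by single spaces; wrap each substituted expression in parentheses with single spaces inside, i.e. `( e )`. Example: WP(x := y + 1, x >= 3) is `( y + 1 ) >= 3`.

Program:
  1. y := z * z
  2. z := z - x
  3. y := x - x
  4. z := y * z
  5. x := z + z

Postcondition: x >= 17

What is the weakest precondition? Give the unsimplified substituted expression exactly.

post: x >= 17
stmt 5: x := z + z  -- replace 1 occurrence(s) of x with (z + z)
  => ( z + z ) >= 17
stmt 4: z := y * z  -- replace 2 occurrence(s) of z with (y * z)
  => ( ( y * z ) + ( y * z ) ) >= 17
stmt 3: y := x - x  -- replace 2 occurrence(s) of y with (x - x)
  => ( ( ( x - x ) * z ) + ( ( x - x ) * z ) ) >= 17
stmt 2: z := z - x  -- replace 2 occurrence(s) of z with (z - x)
  => ( ( ( x - x ) * ( z - x ) ) + ( ( x - x ) * ( z - x ) ) ) >= 17
stmt 1: y := z * z  -- replace 0 occurrence(s) of y with (z * z)
  => ( ( ( x - x ) * ( z - x ) ) + ( ( x - x ) * ( z - x ) ) ) >= 17

Answer: ( ( ( x - x ) * ( z - x ) ) + ( ( x - x ) * ( z - x ) ) ) >= 17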